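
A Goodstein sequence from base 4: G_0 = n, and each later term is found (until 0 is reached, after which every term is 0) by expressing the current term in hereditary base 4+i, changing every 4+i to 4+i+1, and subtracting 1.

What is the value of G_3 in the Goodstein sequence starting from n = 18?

48

G_0 = 18. HB_4(18) = 4^2 + 2. Bump = 27. G_1 = 26.
G_1 = 26. HB_5(26) = 5^2 + 1. Bump = 37. G_2 = 36.
G_2 = 36. HB_6(36) = 6^2. Bump = 49. G_3 = 48.
G_3 = 48. HB_7(48) = 6·7 + 6. Bump = 54. G_4 = 53.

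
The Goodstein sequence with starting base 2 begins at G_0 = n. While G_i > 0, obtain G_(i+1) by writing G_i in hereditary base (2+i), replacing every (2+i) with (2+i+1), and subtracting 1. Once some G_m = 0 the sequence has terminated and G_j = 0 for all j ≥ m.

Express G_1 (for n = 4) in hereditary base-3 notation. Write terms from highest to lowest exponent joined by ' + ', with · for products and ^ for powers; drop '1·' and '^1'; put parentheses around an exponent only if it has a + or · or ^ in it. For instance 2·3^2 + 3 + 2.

step 0: 4 = 2^2; sub 3 for 2: 3^3; = 27; G_1 = 27−1 = 26
step 1: 26 = 2·3^2 + 2·3 + 2; sub 4 for 3: 2·4^2 + 2·4 + 2; = 42; G_2 = 42−1 = 41

2·3^2 + 2·3 + 2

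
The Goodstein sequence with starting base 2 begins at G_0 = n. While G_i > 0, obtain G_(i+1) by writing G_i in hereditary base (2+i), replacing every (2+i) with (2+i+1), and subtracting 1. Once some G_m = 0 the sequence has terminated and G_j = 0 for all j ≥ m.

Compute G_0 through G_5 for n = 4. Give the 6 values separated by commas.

4, 26, 41, 60, 83, 109

base 2: 4 = 2^2; at 3: 3^3 = 27; next = 26
base 3: 26 = 2·3^2 + 2·3 + 2; at 4: 2·4^2 + 2·4 + 2 = 42; next = 41
base 4: 41 = 2·4^2 + 2·4 + 1; at 5: 2·5^2 + 2·5 + 1 = 61; next = 60
base 5: 60 = 2·5^2 + 2·5; at 6: 2·6^2 + 2·6 = 84; next = 83
base 6: 83 = 2·6^2 + 6 + 5; at 7: 2·7^2 + 7 + 5 = 110; next = 109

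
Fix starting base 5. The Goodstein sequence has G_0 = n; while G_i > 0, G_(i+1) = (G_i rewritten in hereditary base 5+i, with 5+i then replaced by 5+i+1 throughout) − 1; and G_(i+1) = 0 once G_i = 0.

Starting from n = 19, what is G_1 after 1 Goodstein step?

21

(0) 19|_5 = 3·5 + 4 ↦ 3·6 + 4|_6 = 22 ⇒ 21
(1) 21|_6 = 3·6 + 3 ↦ 3·7 + 3|_7 = 24 ⇒ 23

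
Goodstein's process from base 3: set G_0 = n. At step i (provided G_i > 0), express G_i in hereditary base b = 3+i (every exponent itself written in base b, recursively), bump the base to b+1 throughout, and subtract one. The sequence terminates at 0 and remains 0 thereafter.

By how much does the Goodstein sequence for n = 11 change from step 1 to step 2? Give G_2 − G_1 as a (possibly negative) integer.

8

11 —HB3→ 3^2 + 2 —bump→ 4^2 + 2 = 18 —(−1)→ 17
17 —HB4→ 4^2 + 1 —bump→ 5^2 + 1 = 26 —(−1)→ 25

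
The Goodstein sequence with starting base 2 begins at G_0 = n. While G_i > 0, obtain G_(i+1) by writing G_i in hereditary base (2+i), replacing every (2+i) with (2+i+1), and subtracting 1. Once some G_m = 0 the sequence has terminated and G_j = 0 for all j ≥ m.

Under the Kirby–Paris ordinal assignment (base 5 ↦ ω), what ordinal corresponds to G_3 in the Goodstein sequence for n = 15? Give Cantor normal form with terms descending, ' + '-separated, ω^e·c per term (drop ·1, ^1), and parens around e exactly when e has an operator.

i=0: 15 = 2^(2 + 1) + 2^2 + 2 + 1 (b=2); 2→3: 3^(3 + 1) + 3^3 + 3 + 1 = 112; 112−1 = 111
i=1: 111 = 3^(3 + 1) + 3^3 + 3 (b=3); 3→4: 4^(4 + 1) + 4^4 + 4 = 1284; 1284−1 = 1283
i=2: 1283 = 4^(4 + 1) + 4^4 + 3 (b=4); 4→5: 5^(5 + 1) + 5^5 + 3 = 18753; 18753−1 = 18752

ω^(ω + 1) + ω^ω + 2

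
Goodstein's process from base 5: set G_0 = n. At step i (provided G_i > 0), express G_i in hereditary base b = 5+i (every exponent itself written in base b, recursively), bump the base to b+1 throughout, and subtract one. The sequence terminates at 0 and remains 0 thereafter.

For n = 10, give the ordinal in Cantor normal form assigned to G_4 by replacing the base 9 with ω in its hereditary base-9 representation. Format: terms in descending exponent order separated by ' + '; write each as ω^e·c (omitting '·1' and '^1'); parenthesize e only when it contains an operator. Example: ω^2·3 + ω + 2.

base 5: 10 = 2·5; at 6: 2·6 = 12; next = 11
base 6: 11 = 6 + 5; at 7: 7 + 5 = 12; next = 11
base 7: 11 = 7 + 4; at 8: 8 + 4 = 12; next = 11
base 8: 11 = 8 + 3; at 9: 9 + 3 = 12; next = 11
base 9: 11 = 9 + 2; at 10: 10 + 2 = 12; next = 11

ω + 2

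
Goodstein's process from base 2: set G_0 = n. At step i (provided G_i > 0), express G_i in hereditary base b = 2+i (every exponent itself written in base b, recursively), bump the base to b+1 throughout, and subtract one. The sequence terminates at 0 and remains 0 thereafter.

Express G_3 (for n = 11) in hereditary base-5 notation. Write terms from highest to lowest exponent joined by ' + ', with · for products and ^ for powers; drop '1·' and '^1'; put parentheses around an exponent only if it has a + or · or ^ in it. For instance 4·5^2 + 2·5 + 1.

i=0: 11 = 2^(2 + 1) + 2 + 1 (b=2); 2→3: 3^(3 + 1) + 3 + 1 = 85; 85−1 = 84
i=1: 84 = 3^(3 + 1) + 3 (b=3); 3→4: 4^(4 + 1) + 4 = 1028; 1028−1 = 1027
i=2: 1027 = 4^(4 + 1) + 3 (b=4); 4→5: 5^(5 + 1) + 3 = 15628; 15628−1 = 15627
i=3: 15627 = 5^(5 + 1) + 2 (b=5); 5→6: 6^(6 + 1) + 2 = 279938; 279938−1 = 279937

5^(5 + 1) + 2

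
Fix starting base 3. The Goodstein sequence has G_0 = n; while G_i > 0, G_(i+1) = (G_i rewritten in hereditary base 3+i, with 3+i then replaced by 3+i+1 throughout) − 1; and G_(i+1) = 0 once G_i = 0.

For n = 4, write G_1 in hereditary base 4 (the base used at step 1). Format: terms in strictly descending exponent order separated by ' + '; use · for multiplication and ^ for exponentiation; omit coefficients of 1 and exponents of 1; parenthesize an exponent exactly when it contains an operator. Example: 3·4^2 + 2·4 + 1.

step 0: 4 = 3 + 1; sub 4 for 3: 4 + 1; = 5; G_1 = 5−1 = 4
step 1: 4 = 4; sub 5 for 4: 5; = 5; G_2 = 5−1 = 4

4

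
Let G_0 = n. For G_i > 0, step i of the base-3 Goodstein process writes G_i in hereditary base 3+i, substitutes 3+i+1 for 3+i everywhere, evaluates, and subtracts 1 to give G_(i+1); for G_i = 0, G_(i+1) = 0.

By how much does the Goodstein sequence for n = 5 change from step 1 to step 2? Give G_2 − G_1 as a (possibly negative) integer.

[0] 5 ≡ 3 + 2 (base 3). Lift 4: 6. −1: 5.
[1] 5 ≡ 4 + 1 (base 4). Lift 5: 6. −1: 5.

0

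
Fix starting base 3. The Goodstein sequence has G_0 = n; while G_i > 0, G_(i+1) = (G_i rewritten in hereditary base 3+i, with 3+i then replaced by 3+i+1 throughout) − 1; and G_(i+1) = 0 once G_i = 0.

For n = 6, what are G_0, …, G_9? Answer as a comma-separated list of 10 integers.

6, 7, 7, 7, 7, 7, 6, 5, 4, 3

6 —HB3→ 2·3 —bump→ 2·4 = 8 —(−1)→ 7
7 —HB4→ 4 + 3 —bump→ 5 + 3 = 8 —(−1)→ 7
7 —HB5→ 5 + 2 —bump→ 6 + 2 = 8 —(−1)→ 7
7 —HB6→ 6 + 1 —bump→ 7 + 1 = 8 —(−1)→ 7
7 —HB7→ 7 —bump→ 8 = 8 —(−1)→ 7
7 —HB8→ 7 —bump→ 7 = 7 —(−1)→ 6
6 —HB9→ 6 —bump→ 6 = 6 —(−1)→ 5
5 —HB10→ 5 —bump→ 5 = 5 —(−1)→ 4
4 —HB11→ 4 —bump→ 4 = 4 —(−1)→ 3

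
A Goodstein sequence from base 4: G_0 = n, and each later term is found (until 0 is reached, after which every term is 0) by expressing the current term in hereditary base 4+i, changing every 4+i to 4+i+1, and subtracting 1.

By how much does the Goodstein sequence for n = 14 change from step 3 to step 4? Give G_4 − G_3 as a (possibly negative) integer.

1

[0] 14 ≡ 3·4 + 2 (base 4). Lift 5: 17. −1: 16.
[1] 16 ≡ 3·5 + 1 (base 5). Lift 6: 19. −1: 18.
[2] 18 ≡ 3·6 (base 6). Lift 7: 21. −1: 20.
[3] 20 ≡ 2·7 + 6 (base 7). Lift 8: 22. −1: 21.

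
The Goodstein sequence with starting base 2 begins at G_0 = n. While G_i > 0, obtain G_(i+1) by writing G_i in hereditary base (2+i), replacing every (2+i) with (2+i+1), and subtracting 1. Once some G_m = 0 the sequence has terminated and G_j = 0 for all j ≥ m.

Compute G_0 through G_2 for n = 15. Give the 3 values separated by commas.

15, 111, 1283

15 —HB2→ 2^(2 + 1) + 2^2 + 2 + 1 —bump→ 3^(3 + 1) + 3^3 + 3 + 1 = 112 —(−1)→ 111
111 —HB3→ 3^(3 + 1) + 3^3 + 3 —bump→ 4^(4 + 1) + 4^4 + 4 = 1284 —(−1)→ 1283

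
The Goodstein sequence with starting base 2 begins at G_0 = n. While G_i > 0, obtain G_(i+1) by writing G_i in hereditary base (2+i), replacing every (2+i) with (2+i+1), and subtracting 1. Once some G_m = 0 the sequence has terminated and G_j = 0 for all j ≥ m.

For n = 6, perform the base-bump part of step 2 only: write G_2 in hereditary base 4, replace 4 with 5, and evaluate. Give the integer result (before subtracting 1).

3126

i=0: 6 = 2^2 + 2 (b=2); 2→3: 3^3 + 3 = 30; 30−1 = 29
i=1: 29 = 3^3 + 2 (b=3); 3→4: 4^4 + 2 = 258; 258−1 = 257
i=2: 257 = 4^4 + 1 (b=4); 4→5: 5^5 + 1 = 3126; 3126−1 = 3125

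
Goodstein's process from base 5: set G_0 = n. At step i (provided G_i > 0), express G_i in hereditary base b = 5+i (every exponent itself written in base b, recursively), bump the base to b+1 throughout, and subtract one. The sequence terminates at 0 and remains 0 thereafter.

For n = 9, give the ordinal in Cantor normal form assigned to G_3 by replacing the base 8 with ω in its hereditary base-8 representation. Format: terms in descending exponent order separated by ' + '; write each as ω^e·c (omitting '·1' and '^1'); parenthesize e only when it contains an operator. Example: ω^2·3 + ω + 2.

G_0 = 9. HB_5(9) = 5 + 4. Bump = 10. G_1 = 9.
G_1 = 9. HB_6(9) = 6 + 3. Bump = 10. G_2 = 9.
G_2 = 9. HB_7(9) = 7 + 2. Bump = 10. G_3 = 9.
G_3 = 9. HB_8(9) = 8 + 1. Bump = 10. G_4 = 9.

ω + 1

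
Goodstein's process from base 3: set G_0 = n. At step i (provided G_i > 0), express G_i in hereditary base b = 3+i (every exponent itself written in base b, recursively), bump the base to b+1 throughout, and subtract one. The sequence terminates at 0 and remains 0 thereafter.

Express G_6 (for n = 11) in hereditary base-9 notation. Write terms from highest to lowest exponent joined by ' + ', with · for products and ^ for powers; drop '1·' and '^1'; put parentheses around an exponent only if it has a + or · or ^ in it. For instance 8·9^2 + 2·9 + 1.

G_0 = 11. HB_3(11) = 3^2 + 2. Bump = 18. G_1 = 17.
G_1 = 17. HB_4(17) = 4^2 + 1. Bump = 26. G_2 = 25.
G_2 = 25. HB_5(25) = 5^2. Bump = 36. G_3 = 35.
G_3 = 35. HB_6(35) = 5·6 + 5. Bump = 40. G_4 = 39.
G_4 = 39. HB_7(39) = 5·7 + 4. Bump = 44. G_5 = 43.
G_5 = 43. HB_8(43) = 5·8 + 3. Bump = 48. G_6 = 47.

5·9 + 2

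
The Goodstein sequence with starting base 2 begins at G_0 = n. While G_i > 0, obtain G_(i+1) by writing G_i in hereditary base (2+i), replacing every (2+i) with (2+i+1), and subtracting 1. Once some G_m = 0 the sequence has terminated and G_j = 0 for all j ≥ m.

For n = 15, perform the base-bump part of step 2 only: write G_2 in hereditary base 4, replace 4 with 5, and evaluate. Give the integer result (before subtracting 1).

step 0: 15 = 2^(2 + 1) + 2^2 + 2 + 1; sub 3 for 2: 3^(3 + 1) + 3^3 + 3 + 1; = 112; G_1 = 112−1 = 111
step 1: 111 = 3^(3 + 1) + 3^3 + 3; sub 4 for 3: 4^(4 + 1) + 4^4 + 4; = 1284; G_2 = 1284−1 = 1283
step 2: 1283 = 4^(4 + 1) + 4^4 + 3; sub 5 for 4: 5^(5 + 1) + 5^5 + 3; = 18753; G_3 = 18753−1 = 18752

18753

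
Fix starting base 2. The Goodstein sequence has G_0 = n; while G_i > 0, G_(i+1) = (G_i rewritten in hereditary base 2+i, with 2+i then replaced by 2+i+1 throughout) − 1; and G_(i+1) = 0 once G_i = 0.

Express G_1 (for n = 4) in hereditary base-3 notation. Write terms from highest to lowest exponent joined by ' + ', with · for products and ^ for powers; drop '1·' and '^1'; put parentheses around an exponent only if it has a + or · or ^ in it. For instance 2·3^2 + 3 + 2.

2·3^2 + 2·3 + 2

(0) 4|_2 = 2^2 ↦ 3^3|_3 = 27 ⇒ 26
(1) 26|_3 = 2·3^2 + 2·3 + 2 ↦ 2·4^2 + 2·4 + 2|_4 = 42 ⇒ 41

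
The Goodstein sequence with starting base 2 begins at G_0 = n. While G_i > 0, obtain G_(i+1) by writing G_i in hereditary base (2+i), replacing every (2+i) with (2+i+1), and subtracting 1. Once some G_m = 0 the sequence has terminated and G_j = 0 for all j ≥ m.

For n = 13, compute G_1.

108

G_0=13  [base 2] 2^(2 + 1) + 2^2 + 1  →[2↦3]→  3^(3 + 1) + 3^3 + 1 = 109  −1 ⇒ G_1=108
G_1=108  [base 3] 3^(3 + 1) + 3^3  →[3↦4]→  4^(4 + 1) + 4^4 = 1280  −1 ⇒ G_2=1279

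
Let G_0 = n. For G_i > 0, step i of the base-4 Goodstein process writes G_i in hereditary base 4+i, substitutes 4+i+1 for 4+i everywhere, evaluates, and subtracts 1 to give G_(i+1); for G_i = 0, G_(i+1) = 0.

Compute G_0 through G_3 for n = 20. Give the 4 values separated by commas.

G_0 = 20. HB_4(20) = 4^2 + 4. Bump = 30. G_1 = 29.
G_1 = 29. HB_5(29) = 5^2 + 4. Bump = 40. G_2 = 39.
G_2 = 39. HB_6(39) = 6^2 + 3. Bump = 52. G_3 = 51.

20, 29, 39, 51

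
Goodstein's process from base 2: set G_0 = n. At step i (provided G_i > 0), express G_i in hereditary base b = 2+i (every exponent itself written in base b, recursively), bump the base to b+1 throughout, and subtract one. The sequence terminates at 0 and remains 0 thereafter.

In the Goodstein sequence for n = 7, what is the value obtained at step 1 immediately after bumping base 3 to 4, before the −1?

(0) 7|_2 = 2^2 + 2 + 1 ↦ 3^3 + 3 + 1|_3 = 31 ⇒ 30
(1) 30|_3 = 3^3 + 3 ↦ 4^4 + 4|_4 = 260 ⇒ 259

260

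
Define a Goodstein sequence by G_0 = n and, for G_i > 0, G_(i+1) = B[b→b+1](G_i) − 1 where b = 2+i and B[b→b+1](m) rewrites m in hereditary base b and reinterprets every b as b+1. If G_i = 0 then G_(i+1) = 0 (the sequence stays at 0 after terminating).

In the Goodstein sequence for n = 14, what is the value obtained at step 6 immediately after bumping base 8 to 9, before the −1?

3487116549

14 —HB2→ 2^(2 + 1) + 2^2 + 2 —bump→ 3^(3 + 1) + 3^3 + 3 = 111 —(−1)→ 110
110 —HB3→ 3^(3 + 1) + 3^3 + 2 —bump→ 4^(4 + 1) + 4^4 + 2 = 1282 —(−1)→ 1281
1281 —HB4→ 4^(4 + 1) + 4^4 + 1 —bump→ 5^(5 + 1) + 5^5 + 1 = 18751 —(−1)→ 18750
18750 —HB5→ 5^(5 + 1) + 5^5 —bump→ 6^(6 + 1) + 6^6 = 326592 —(−1)→ 326591
326591 —HB6→ 6^(6 + 1) + 5·6^5 + 5·6^4 + 5·6^3 + 5·6^2 + 5·6 + 5 —bump→ 7^(7 + 1) + 5·7^5 + 5·7^4 + 5·7^3 + 5·7^2 + 5·7 + 5 = 5862841 —(−1)→ 5862840
5862840 —HB7→ 7^(7 + 1) + 5·7^5 + 5·7^4 + 5·7^3 + 5·7^2 + 5·7 + 4 —bump→ 8^(8 + 1) + 5·8^5 + 5·8^4 + 5·8^3 + 5·8^2 + 5·8 + 4 = 134404972 —(−1)→ 134404971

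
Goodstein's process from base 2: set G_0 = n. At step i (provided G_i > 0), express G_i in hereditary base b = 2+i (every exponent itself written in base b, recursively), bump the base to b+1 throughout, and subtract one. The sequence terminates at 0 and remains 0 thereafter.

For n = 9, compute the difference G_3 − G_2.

G_0 = 9. HB_2(9) = 2^(2 + 1) + 1. Bump = 82. G_1 = 81.
G_1 = 81. HB_3(81) = 3^(3 + 1). Bump = 1024. G_2 = 1023.
G_2 = 1023. HB_4(1023) = 3·4^4 + 3·4^3 + 3·4^2 + 3·4 + 3. Bump = 9843. G_3 = 9842.

8819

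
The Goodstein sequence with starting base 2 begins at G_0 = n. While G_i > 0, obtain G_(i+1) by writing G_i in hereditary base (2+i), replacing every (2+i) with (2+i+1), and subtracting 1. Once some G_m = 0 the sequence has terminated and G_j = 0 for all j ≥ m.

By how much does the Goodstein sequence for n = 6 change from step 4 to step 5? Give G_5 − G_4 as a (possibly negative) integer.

6 —HB2→ 2^2 + 2 —bump→ 3^3 + 3 = 30 —(−1)→ 29
29 —HB3→ 3^3 + 2 —bump→ 4^4 + 2 = 258 —(−1)→ 257
257 —HB4→ 4^4 + 1 —bump→ 5^5 + 1 = 3126 —(−1)→ 3125
3125 —HB5→ 5^5 —bump→ 6^6 = 46656 —(−1)→ 46655
46655 —HB6→ 5·6^5 + 5·6^4 + 5·6^3 + 5·6^2 + 5·6 + 5 —bump→ 5·7^5 + 5·7^4 + 5·7^3 + 5·7^2 + 5·7 + 5 = 98040 —(−1)→ 98039

51384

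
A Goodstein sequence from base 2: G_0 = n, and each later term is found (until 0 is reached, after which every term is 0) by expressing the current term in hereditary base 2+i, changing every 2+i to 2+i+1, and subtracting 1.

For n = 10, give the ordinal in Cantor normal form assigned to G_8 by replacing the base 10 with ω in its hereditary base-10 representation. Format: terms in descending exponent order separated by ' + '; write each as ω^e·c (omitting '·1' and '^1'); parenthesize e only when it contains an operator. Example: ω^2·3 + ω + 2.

10 —HB2→ 2^(2 + 1) + 2 —bump→ 3^(3 + 1) + 3 = 84 —(−1)→ 83
83 —HB3→ 3^(3 + 1) + 2 —bump→ 4^(4 + 1) + 2 = 1026 —(−1)→ 1025
1025 —HB4→ 4^(4 + 1) + 1 —bump→ 5^(5 + 1) + 1 = 15626 —(−1)→ 15625
15625 —HB5→ 5^(5 + 1) —bump→ 6^(6 + 1) = 279936 —(−1)→ 279935
279935 —HB6→ 5·6^6 + 5·6^5 + 5·6^4 + 5·6^3 + 5·6^2 + 5·6 + 5 —bump→ 5·7^7 + 5·7^5 + 5·7^4 + 5·7^3 + 5·7^2 + 5·7 + 5 = 4215755 —(−1)→ 4215754
4215754 —HB7→ 5·7^7 + 5·7^5 + 5·7^4 + 5·7^3 + 5·7^2 + 5·7 + 4 —bump→ 5·8^8 + 5·8^5 + 5·8^4 + 5·8^3 + 5·8^2 + 5·8 + 4 = 84073324 —(−1)→ 84073323
84073323 —HB8→ 5·8^8 + 5·8^5 + 5·8^4 + 5·8^3 + 5·8^2 + 5·8 + 3 —bump→ 5·9^9 + 5·9^5 + 5·9^4 + 5·9^3 + 5·9^2 + 5·9 + 3 = 1937434593 —(−1)→ 1937434592
1937434592 —HB9→ 5·9^9 + 5·9^5 + 5·9^4 + 5·9^3 + 5·9^2 + 5·9 + 2 —bump→ 5·10^10 + 5·10^5 + 5·10^4 + 5·10^3 + 5·10^2 + 5·10 + 2 = 50000555552 —(−1)→ 50000555551

ω^ω·5 + ω^5·5 + ω^4·5 + ω^3·5 + ω^2·5 + ω·5 + 1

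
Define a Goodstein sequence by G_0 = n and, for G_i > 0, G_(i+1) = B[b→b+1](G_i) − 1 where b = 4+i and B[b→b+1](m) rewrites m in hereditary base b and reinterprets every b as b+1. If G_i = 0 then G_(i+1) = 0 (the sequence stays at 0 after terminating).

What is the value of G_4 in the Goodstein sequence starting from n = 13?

19

[0] 13 ≡ 3·4 + 1 (base 4). Lift 5: 16. −1: 15.
[1] 15 ≡ 3·5 (base 5). Lift 6: 18. −1: 17.
[2] 17 ≡ 2·6 + 5 (base 6). Lift 7: 19. −1: 18.
[3] 18 ≡ 2·7 + 4 (base 7). Lift 8: 20. −1: 19.
[4] 19 ≡ 2·8 + 3 (base 8). Lift 9: 21. −1: 20.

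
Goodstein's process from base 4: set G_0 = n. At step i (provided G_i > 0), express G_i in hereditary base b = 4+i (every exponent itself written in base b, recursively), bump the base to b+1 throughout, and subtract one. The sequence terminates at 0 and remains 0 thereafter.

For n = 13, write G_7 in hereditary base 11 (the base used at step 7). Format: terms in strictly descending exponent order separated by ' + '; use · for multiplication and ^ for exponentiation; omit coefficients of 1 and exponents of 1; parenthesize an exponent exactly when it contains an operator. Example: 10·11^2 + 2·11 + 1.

2·11

base 4: 13 = 3·4 + 1; at 5: 3·5 + 1 = 16; next = 15
base 5: 15 = 3·5; at 6: 3·6 = 18; next = 17
base 6: 17 = 2·6 + 5; at 7: 2·7 + 5 = 19; next = 18
base 7: 18 = 2·7 + 4; at 8: 2·8 + 4 = 20; next = 19
base 8: 19 = 2·8 + 3; at 9: 2·9 + 3 = 21; next = 20
base 9: 20 = 2·9 + 2; at 10: 2·10 + 2 = 22; next = 21
base 10: 21 = 2·10 + 1; at 11: 2·11 + 1 = 23; next = 22
base 11: 22 = 2·11; at 12: 2·12 = 24; next = 23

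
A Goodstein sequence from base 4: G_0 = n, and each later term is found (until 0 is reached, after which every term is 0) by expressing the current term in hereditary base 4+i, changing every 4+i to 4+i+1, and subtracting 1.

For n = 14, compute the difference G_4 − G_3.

1

G_0 = 14. HB_4(14) = 3·4 + 2. Bump = 17. G_1 = 16.
G_1 = 16. HB_5(16) = 3·5 + 1. Bump = 19. G_2 = 18.
G_2 = 18. HB_6(18) = 3·6. Bump = 21. G_3 = 20.
G_3 = 20. HB_7(20) = 2·7 + 6. Bump = 22. G_4 = 21.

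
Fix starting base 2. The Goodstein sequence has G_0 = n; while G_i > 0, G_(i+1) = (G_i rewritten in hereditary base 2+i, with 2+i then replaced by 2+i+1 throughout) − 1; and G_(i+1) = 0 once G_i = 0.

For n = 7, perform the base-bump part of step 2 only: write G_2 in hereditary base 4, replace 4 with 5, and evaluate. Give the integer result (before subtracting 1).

3128

7 —HB2→ 2^2 + 2 + 1 —bump→ 3^3 + 3 + 1 = 31 —(−1)→ 30
30 —HB3→ 3^3 + 3 —bump→ 4^4 + 4 = 260 —(−1)→ 259
259 —HB4→ 4^4 + 3 —bump→ 5^5 + 3 = 3128 —(−1)→ 3127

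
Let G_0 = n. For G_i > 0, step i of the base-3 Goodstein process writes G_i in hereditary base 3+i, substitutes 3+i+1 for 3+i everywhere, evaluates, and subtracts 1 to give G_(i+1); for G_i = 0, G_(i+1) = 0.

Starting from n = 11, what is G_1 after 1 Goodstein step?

17

step 0: 11 = 3^2 + 2; sub 4 for 3: 4^2 + 2; = 18; G_1 = 18−1 = 17
step 1: 17 = 4^2 + 1; sub 5 for 4: 5^2 + 1; = 26; G_2 = 26−1 = 25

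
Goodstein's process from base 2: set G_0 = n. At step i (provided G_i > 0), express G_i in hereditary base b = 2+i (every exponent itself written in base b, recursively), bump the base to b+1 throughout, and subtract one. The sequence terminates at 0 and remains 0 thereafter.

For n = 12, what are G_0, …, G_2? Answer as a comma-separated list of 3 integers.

12, 107, 1065

G_0 = 12. HB_2(12) = 2^(2 + 1) + 2^2. Bump = 108. G_1 = 107.
G_1 = 107. HB_3(107) = 3^(3 + 1) + 2·3^2 + 2·3 + 2. Bump = 1066. G_2 = 1065.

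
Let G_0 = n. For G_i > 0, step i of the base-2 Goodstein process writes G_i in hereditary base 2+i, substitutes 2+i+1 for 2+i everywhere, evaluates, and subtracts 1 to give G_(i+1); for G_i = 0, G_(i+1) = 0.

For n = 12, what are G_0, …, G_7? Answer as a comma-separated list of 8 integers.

(0) 12|_2 = 2^(2 + 1) + 2^2 ↦ 3^(3 + 1) + 3^3|_3 = 108 ⇒ 107
(1) 107|_3 = 3^(3 + 1) + 2·3^2 + 2·3 + 2 ↦ 4^(4 + 1) + 2·4^2 + 2·4 + 2|_4 = 1066 ⇒ 1065
(2) 1065|_4 = 4^(4 + 1) + 2·4^2 + 2·4 + 1 ↦ 5^(5 + 1) + 2·5^2 + 2·5 + 1|_5 = 15686 ⇒ 15685
(3) 15685|_5 = 5^(5 + 1) + 2·5^2 + 2·5 ↦ 6^(6 + 1) + 2·6^2 + 2·6|_6 = 280020 ⇒ 280019
(4) 280019|_6 = 6^(6 + 1) + 2·6^2 + 6 + 5 ↦ 7^(7 + 1) + 2·7^2 + 7 + 5|_7 = 5764911 ⇒ 5764910
(5) 5764910|_7 = 7^(7 + 1) + 2·7^2 + 7 + 4 ↦ 8^(8 + 1) + 2·8^2 + 8 + 4|_8 = 134217868 ⇒ 134217867
(6) 134217867|_8 = 8^(8 + 1) + 2·8^2 + 8 + 3 ↦ 9^(9 + 1) + 2·9^2 + 9 + 3|_9 = 3486784575 ⇒ 3486784574

12, 107, 1065, 15685, 280019, 5764910, 134217867, 3486784574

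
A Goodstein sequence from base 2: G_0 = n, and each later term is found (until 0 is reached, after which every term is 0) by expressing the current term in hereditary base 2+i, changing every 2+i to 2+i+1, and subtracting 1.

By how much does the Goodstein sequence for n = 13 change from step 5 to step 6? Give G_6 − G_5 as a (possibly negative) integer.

base 2: 13 = 2^(2 + 1) + 2^2 + 1; at 3: 3^(3 + 1) + 3^3 + 1 = 109; next = 108
base 3: 108 = 3^(3 + 1) + 3^3; at 4: 4^(4 + 1) + 4^4 = 1280; next = 1279
base 4: 1279 = 4^(4 + 1) + 3·4^3 + 3·4^2 + 3·4 + 3; at 5: 5^(5 + 1) + 3·5^3 + 3·5^2 + 3·5 + 3 = 16093; next = 16092
base 5: 16092 = 5^(5 + 1) + 3·5^3 + 3·5^2 + 3·5 + 2; at 6: 6^(6 + 1) + 3·6^3 + 3·6^2 + 3·6 + 2 = 280712; next = 280711
base 6: 280711 = 6^(6 + 1) + 3·6^3 + 3·6^2 + 3·6 + 1; at 7: 7^(7 + 1) + 3·7^3 + 3·7^2 + 3·7 + 1 = 5765999; next = 5765998
base 7: 5765998 = 7^(7 + 1) + 3·7^3 + 3·7^2 + 3·7; at 8: 8^(8 + 1) + 3·8^3 + 3·8^2 + 3·8 = 134219480; next = 134219479

128453481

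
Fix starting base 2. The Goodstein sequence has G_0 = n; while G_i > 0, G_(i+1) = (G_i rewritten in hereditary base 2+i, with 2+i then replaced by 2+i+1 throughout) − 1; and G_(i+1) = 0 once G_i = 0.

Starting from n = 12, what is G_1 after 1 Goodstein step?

107

G_0 = 12. HB_2(12) = 2^(2 + 1) + 2^2. Bump = 108. G_1 = 107.
G_1 = 107. HB_3(107) = 3^(3 + 1) + 2·3^2 + 2·3 + 2. Bump = 1066. G_2 = 1065.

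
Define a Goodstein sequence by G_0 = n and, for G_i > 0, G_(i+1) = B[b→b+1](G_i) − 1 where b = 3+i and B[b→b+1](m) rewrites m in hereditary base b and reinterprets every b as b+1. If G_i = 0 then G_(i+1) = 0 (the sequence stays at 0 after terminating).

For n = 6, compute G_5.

step 0: 6 = 2·3; sub 4 for 3: 2·4; = 8; G_1 = 8−1 = 7
step 1: 7 = 4 + 3; sub 5 for 4: 5 + 3; = 8; G_2 = 8−1 = 7
step 2: 7 = 5 + 2; sub 6 for 5: 6 + 2; = 8; G_3 = 8−1 = 7
step 3: 7 = 6 + 1; sub 7 for 6: 7 + 1; = 8; G_4 = 8−1 = 7
step 4: 7 = 7; sub 8 for 7: 8; = 8; G_5 = 8−1 = 7
step 5: 7 = 7; sub 9 for 8: 7; = 7; G_6 = 7−1 = 6

7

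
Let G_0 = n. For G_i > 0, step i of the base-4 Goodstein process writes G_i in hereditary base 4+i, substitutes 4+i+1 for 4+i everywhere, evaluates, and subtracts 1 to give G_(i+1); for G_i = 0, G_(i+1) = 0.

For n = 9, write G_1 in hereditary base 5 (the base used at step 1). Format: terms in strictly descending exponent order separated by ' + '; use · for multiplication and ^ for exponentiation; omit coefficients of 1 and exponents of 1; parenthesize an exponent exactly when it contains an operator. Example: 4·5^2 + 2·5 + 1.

2·5

step 0: 9 = 2·4 + 1; sub 5 for 4: 2·5 + 1; = 11; G_1 = 11−1 = 10
step 1: 10 = 2·5; sub 6 for 5: 2·6; = 12; G_2 = 12−1 = 11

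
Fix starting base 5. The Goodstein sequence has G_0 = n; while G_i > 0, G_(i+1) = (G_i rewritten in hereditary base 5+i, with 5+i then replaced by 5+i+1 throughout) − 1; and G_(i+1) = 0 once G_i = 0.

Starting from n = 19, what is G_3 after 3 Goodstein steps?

G_0 = 19. HB_5(19) = 3·5 + 4. Bump = 22. G_1 = 21.
G_1 = 21. HB_6(21) = 3·6 + 3. Bump = 24. G_2 = 23.
G_2 = 23. HB_7(23) = 3·7 + 2. Bump = 26. G_3 = 25.
G_3 = 25. HB_8(25) = 3·8 + 1. Bump = 28. G_4 = 27.

25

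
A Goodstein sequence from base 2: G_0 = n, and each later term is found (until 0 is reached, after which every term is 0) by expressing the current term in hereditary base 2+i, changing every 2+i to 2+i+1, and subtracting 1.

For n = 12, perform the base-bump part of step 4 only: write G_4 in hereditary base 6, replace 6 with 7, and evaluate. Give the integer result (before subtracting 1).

G_0=12  [base 2] 2^(2 + 1) + 2^2  →[2↦3]→  3^(3 + 1) + 3^3 = 108  −1 ⇒ G_1=107
G_1=107  [base 3] 3^(3 + 1) + 2·3^2 + 2·3 + 2  →[3↦4]→  4^(4 + 1) + 2·4^2 + 2·4 + 2 = 1066  −1 ⇒ G_2=1065
G_2=1065  [base 4] 4^(4 + 1) + 2·4^2 + 2·4 + 1  →[4↦5]→  5^(5 + 1) + 2·5^2 + 2·5 + 1 = 15686  −1 ⇒ G_3=15685
G_3=15685  [base 5] 5^(5 + 1) + 2·5^2 + 2·5  →[5↦6]→  6^(6 + 1) + 2·6^2 + 2·6 = 280020  −1 ⇒ G_4=280019

5764911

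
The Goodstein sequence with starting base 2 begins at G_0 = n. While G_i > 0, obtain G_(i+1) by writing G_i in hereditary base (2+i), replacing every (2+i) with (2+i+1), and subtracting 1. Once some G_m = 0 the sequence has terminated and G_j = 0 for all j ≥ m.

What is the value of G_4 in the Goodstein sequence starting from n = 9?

140743

step 0: 9 = 2^(2 + 1) + 1; sub 3 for 2: 3^(3 + 1) + 1; = 82; G_1 = 82−1 = 81
step 1: 81 = 3^(3 + 1); sub 4 for 3: 4^(4 + 1); = 1024; G_2 = 1024−1 = 1023
step 2: 1023 = 3·4^4 + 3·4^3 + 3·4^2 + 3·4 + 3; sub 5 for 4: 3·5^5 + 3·5^3 + 3·5^2 + 3·5 + 3; = 9843; G_3 = 9843−1 = 9842
step 3: 9842 = 3·5^5 + 3·5^3 + 3·5^2 + 3·5 + 2; sub 6 for 5: 3·6^6 + 3·6^3 + 3·6^2 + 3·6 + 2; = 140744; G_4 = 140744−1 = 140743
step 4: 140743 = 3·6^6 + 3·6^3 + 3·6^2 + 3·6 + 1; sub 7 for 6: 3·7^7 + 3·7^3 + 3·7^2 + 3·7 + 1; = 2471827; G_5 = 2471827−1 = 2471826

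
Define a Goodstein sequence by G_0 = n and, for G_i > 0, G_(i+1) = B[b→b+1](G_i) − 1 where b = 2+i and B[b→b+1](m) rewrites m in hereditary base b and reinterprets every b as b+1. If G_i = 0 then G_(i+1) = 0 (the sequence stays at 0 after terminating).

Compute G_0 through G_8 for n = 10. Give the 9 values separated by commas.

G_0=10  [base 2] 2^(2 + 1) + 2  →[2↦3]→  3^(3 + 1) + 3 = 84  −1 ⇒ G_1=83
G_1=83  [base 3] 3^(3 + 1) + 2  →[3↦4]→  4^(4 + 1) + 2 = 1026  −1 ⇒ G_2=1025
G_2=1025  [base 4] 4^(4 + 1) + 1  →[4↦5]→  5^(5 + 1) + 1 = 15626  −1 ⇒ G_3=15625
G_3=15625  [base 5] 5^(5 + 1)  →[5↦6]→  6^(6 + 1) = 279936  −1 ⇒ G_4=279935
G_4=279935  [base 6] 5·6^6 + 5·6^5 + 5·6^4 + 5·6^3 + 5·6^2 + 5·6 + 5  →[6↦7]→  5·7^7 + 5·7^5 + 5·7^4 + 5·7^3 + 5·7^2 + 5·7 + 5 = 4215755  −1 ⇒ G_5=4215754
G_5=4215754  [base 7] 5·7^7 + 5·7^5 + 5·7^4 + 5·7^3 + 5·7^2 + 5·7 + 4  →[7↦8]→  5·8^8 + 5·8^5 + 5·8^4 + 5·8^3 + 5·8^2 + 5·8 + 4 = 84073324  −1 ⇒ G_6=84073323
G_6=84073323  [base 8] 5·8^8 + 5·8^5 + 5·8^4 + 5·8^3 + 5·8^2 + 5·8 + 3  →[8↦9]→  5·9^9 + 5·9^5 + 5·9^4 + 5·9^3 + 5·9^2 + 5·9 + 3 = 1937434593  −1 ⇒ G_7=1937434592
G_7=1937434592  [base 9] 5·9^9 + 5·9^5 + 5·9^4 + 5·9^3 + 5·9^2 + 5·9 + 2  →[9↦10]→  5·10^10 + 5·10^5 + 5·10^4 + 5·10^3 + 5·10^2 + 5·10 + 2 = 50000555552  −1 ⇒ G_8=50000555551

10, 83, 1025, 15625, 279935, 4215754, 84073323, 1937434592, 50000555551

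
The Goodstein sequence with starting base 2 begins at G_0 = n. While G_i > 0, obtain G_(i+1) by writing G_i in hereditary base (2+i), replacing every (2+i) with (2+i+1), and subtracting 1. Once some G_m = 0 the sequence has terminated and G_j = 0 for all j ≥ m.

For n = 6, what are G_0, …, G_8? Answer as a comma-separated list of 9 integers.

6 —HB2→ 2^2 + 2 —bump→ 3^3 + 3 = 30 —(−1)→ 29
29 —HB3→ 3^3 + 2 —bump→ 4^4 + 2 = 258 —(−1)→ 257
257 —HB4→ 4^4 + 1 —bump→ 5^5 + 1 = 3126 —(−1)→ 3125
3125 —HB5→ 5^5 —bump→ 6^6 = 46656 —(−1)→ 46655
46655 —HB6→ 5·6^5 + 5·6^4 + 5·6^3 + 5·6^2 + 5·6 + 5 —bump→ 5·7^5 + 5·7^4 + 5·7^3 + 5·7^2 + 5·7 + 5 = 98040 —(−1)→ 98039
98039 —HB7→ 5·7^5 + 5·7^4 + 5·7^3 + 5·7^2 + 5·7 + 4 —bump→ 5·8^5 + 5·8^4 + 5·8^3 + 5·8^2 + 5·8 + 4 = 187244 —(−1)→ 187243
187243 —HB8→ 5·8^5 + 5·8^4 + 5·8^3 + 5·8^2 + 5·8 + 3 —bump→ 5·9^5 + 5·9^4 + 5·9^3 + 5·9^2 + 5·9 + 3 = 332148 —(−1)→ 332147
332147 —HB9→ 5·9^5 + 5·9^4 + 5·9^3 + 5·9^2 + 5·9 + 2 —bump→ 5·10^5 + 5·10^4 + 5·10^3 + 5·10^2 + 5·10 + 2 = 555552 —(−1)→ 555551

6, 29, 257, 3125, 46655, 98039, 187243, 332147, 555551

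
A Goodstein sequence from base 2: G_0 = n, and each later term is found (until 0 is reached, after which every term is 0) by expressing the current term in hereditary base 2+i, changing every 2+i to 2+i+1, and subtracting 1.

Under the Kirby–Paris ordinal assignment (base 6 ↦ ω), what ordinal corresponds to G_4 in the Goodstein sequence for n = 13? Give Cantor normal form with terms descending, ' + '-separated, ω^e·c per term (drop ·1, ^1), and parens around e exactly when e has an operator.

ω^(ω + 1) + ω^3·3 + ω^2·3 + ω·3 + 1

G_0=13  [base 2] 2^(2 + 1) + 2^2 + 1  →[2↦3]→  3^(3 + 1) + 3^3 + 1 = 109  −1 ⇒ G_1=108
G_1=108  [base 3] 3^(3 + 1) + 3^3  →[3↦4]→  4^(4 + 1) + 4^4 = 1280  −1 ⇒ G_2=1279
G_2=1279  [base 4] 4^(4 + 1) + 3·4^3 + 3·4^2 + 3·4 + 3  →[4↦5]→  5^(5 + 1) + 3·5^3 + 3·5^2 + 3·5 + 3 = 16093  −1 ⇒ G_3=16092
G_3=16092  [base 5] 5^(5 + 1) + 3·5^3 + 3·5^2 + 3·5 + 2  →[5↦6]→  6^(6 + 1) + 3·6^3 + 3·6^2 + 3·6 + 2 = 280712  −1 ⇒ G_4=280711
G_4=280711  [base 6] 6^(6 + 1) + 3·6^3 + 3·6^2 + 3·6 + 1  →[6↦7]→  7^(7 + 1) + 3·7^3 + 3·7^2 + 3·7 + 1 = 5765999  −1 ⇒ G_5=5765998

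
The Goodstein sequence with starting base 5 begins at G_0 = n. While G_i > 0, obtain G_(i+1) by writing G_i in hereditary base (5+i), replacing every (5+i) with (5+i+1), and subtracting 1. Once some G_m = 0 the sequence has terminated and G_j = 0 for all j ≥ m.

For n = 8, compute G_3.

i=0: 8 = 5 + 3 (b=5); 5→6: 6 + 3 = 9; 9−1 = 8
i=1: 8 = 6 + 2 (b=6); 6→7: 7 + 2 = 9; 9−1 = 8
i=2: 8 = 7 + 1 (b=7); 7→8: 8 + 1 = 9; 9−1 = 8
i=3: 8 = 8 (b=8); 8→9: 9 = 9; 9−1 = 8

8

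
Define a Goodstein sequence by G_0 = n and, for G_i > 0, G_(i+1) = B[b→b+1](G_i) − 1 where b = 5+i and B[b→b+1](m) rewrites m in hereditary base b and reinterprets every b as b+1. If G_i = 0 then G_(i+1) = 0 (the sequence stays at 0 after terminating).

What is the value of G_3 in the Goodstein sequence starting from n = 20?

base 5: 20 = 4·5; at 6: 4·6 = 24; next = 23
base 6: 23 = 3·6 + 5; at 7: 3·7 + 5 = 26; next = 25
base 7: 25 = 3·7 + 4; at 8: 3·8 + 4 = 28; next = 27
base 8: 27 = 3·8 + 3; at 9: 3·9 + 3 = 30; next = 29

27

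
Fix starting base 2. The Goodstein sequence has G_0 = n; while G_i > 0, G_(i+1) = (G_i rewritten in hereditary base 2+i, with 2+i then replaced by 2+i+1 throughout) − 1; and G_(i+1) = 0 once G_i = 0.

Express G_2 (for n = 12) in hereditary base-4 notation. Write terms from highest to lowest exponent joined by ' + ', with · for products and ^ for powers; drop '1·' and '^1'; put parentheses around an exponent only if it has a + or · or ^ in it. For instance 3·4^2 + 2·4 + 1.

G_0=12  [base 2] 2^(2 + 1) + 2^2  →[2↦3]→  3^(3 + 1) + 3^3 = 108  −1 ⇒ G_1=107
G_1=107  [base 3] 3^(3 + 1) + 2·3^2 + 2·3 + 2  →[3↦4]→  4^(4 + 1) + 2·4^2 + 2·4 + 2 = 1066  −1 ⇒ G_2=1065

4^(4 + 1) + 2·4^2 + 2·4 + 1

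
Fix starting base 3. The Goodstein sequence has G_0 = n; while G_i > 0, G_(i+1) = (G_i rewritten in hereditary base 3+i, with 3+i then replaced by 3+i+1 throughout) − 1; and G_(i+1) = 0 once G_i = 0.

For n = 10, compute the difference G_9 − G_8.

2

G_0=10  [base 3] 3^2 + 1  →[3↦4]→  4^2 + 1 = 17  −1 ⇒ G_1=16
G_1=16  [base 4] 4^2  →[4↦5]→  5^2 = 25  −1 ⇒ G_2=24
G_2=24  [base 5] 4·5 + 4  →[5↦6]→  4·6 + 4 = 28  −1 ⇒ G_3=27
G_3=27  [base 6] 4·6 + 3  →[6↦7]→  4·7 + 3 = 31  −1 ⇒ G_4=30
G_4=30  [base 7] 4·7 + 2  →[7↦8]→  4·8 + 2 = 34  −1 ⇒ G_5=33
G_5=33  [base 8] 4·8 + 1  →[8↦9]→  4·9 + 1 = 37  −1 ⇒ G_6=36
G_6=36  [base 9] 4·9  →[9↦10]→  4·10 = 40  −1 ⇒ G_7=39
G_7=39  [base 10] 3·10 + 9  →[10↦11]→  3·11 + 9 = 42  −1 ⇒ G_8=41
G_8=41  [base 11] 3·11 + 8  →[11↦12]→  3·12 + 8 = 44  −1 ⇒ G_9=43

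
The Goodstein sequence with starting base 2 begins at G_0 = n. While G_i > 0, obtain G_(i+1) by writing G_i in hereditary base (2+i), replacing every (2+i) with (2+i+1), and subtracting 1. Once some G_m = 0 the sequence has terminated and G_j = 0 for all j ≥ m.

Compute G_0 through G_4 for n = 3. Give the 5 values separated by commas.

G_0=3  [base 2] 2 + 1  →[2↦3]→  3 + 1 = 4  −1 ⇒ G_1=3
G_1=3  [base 3] 3  →[3↦4]→  4 = 4  −1 ⇒ G_2=3
G_2=3  [base 4] 3  →[4↦5]→  3 = 3  −1 ⇒ G_3=2
G_3=2  [base 5] 2  →[5↦6]→  2 = 2  −1 ⇒ G_4=1

3, 3, 3, 2, 1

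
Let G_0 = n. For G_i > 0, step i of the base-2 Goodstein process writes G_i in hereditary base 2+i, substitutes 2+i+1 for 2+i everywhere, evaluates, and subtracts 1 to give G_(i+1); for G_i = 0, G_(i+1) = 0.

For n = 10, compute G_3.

15625

base 2: 10 = 2^(2 + 1) + 2; at 3: 3^(3 + 1) + 3 = 84; next = 83
base 3: 83 = 3^(3 + 1) + 2; at 4: 4^(4 + 1) + 2 = 1026; next = 1025
base 4: 1025 = 4^(4 + 1) + 1; at 5: 5^(5 + 1) + 1 = 15626; next = 15625
base 5: 15625 = 5^(5 + 1); at 6: 6^(6 + 1) = 279936; next = 279935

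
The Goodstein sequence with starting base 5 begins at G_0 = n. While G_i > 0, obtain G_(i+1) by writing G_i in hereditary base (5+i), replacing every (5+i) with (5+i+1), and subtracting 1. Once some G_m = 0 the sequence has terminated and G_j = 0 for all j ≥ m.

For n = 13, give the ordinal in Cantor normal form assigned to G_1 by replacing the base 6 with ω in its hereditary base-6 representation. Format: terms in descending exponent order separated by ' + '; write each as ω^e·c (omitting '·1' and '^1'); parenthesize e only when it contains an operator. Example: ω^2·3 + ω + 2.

ω·2 + 2

G_0=13  [base 5] 2·5 + 3  →[5↦6]→  2·6 + 3 = 15  −1 ⇒ G_1=14
G_1=14  [base 6] 2·6 + 2  →[6↦7]→  2·7 + 2 = 16  −1 ⇒ G_2=15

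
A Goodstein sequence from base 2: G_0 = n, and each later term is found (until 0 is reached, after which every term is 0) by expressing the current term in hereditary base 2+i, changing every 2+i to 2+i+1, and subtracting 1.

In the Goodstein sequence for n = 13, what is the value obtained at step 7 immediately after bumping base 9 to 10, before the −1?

100000003326

[0] 13 ≡ 2^(2 + 1) + 2^2 + 1 (base 2). Lift 3: 109. −1: 108.
[1] 108 ≡ 3^(3 + 1) + 3^3 (base 3). Lift 4: 1280. −1: 1279.
[2] 1279 ≡ 4^(4 + 1) + 3·4^3 + 3·4^2 + 3·4 + 3 (base 4). Lift 5: 16093. −1: 16092.
[3] 16092 ≡ 5^(5 + 1) + 3·5^3 + 3·5^2 + 3·5 + 2 (base 5). Lift 6: 280712. −1: 280711.
[4] 280711 ≡ 6^(6 + 1) + 3·6^3 + 3·6^2 + 3·6 + 1 (base 6). Lift 7: 5765999. −1: 5765998.
[5] 5765998 ≡ 7^(7 + 1) + 3·7^3 + 3·7^2 + 3·7 (base 7). Lift 8: 134219480. −1: 134219479.
[6] 134219479 ≡ 8^(8 + 1) + 3·8^3 + 3·8^2 + 2·8 + 7 (base 8). Lift 9: 3486786856. −1: 3486786855.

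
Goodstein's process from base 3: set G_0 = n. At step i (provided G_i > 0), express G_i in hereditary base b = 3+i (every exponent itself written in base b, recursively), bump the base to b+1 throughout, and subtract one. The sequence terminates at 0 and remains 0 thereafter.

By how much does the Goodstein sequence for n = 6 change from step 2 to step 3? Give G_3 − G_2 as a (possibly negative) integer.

(0) 6|_3 = 2·3 ↦ 2·4|_4 = 8 ⇒ 7
(1) 7|_4 = 4 + 3 ↦ 5 + 3|_5 = 8 ⇒ 7
(2) 7|_5 = 5 + 2 ↦ 6 + 2|_6 = 8 ⇒ 7

0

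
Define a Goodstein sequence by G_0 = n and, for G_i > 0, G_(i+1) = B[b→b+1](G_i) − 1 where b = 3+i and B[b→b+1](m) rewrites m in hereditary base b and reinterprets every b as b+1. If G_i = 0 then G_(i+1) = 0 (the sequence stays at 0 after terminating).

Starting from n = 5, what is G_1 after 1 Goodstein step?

5

(0) 5|_3 = 3 + 2 ↦ 4 + 2|_4 = 6 ⇒ 5
(1) 5|_4 = 4 + 1 ↦ 5 + 1|_5 = 6 ⇒ 5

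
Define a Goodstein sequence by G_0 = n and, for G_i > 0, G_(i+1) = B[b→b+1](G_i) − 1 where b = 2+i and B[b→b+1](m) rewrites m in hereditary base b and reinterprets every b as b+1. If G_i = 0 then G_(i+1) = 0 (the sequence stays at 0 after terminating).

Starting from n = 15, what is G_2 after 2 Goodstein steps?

1283

G_0=15  [base 2] 2^(2 + 1) + 2^2 + 2 + 1  →[2↦3]→  3^(3 + 1) + 3^3 + 3 + 1 = 112  −1 ⇒ G_1=111
G_1=111  [base 3] 3^(3 + 1) + 3^3 + 3  →[3↦4]→  4^(4 + 1) + 4^4 + 4 = 1284  −1 ⇒ G_2=1283
G_2=1283  [base 4] 4^(4 + 1) + 4^4 + 3  →[4↦5]→  5^(5 + 1) + 5^5 + 3 = 18753  −1 ⇒ G_3=18752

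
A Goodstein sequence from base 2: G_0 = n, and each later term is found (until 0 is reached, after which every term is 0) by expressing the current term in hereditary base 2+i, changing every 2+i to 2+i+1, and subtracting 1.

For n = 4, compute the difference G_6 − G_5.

30

4 —HB2→ 2^2 —bump→ 3^3 = 27 —(−1)→ 26
26 —HB3→ 2·3^2 + 2·3 + 2 —bump→ 2·4^2 + 2·4 + 2 = 42 —(−1)→ 41
41 —HB4→ 2·4^2 + 2·4 + 1 —bump→ 2·5^2 + 2·5 + 1 = 61 —(−1)→ 60
60 —HB5→ 2·5^2 + 2·5 —bump→ 2·6^2 + 2·6 = 84 —(−1)→ 83
83 —HB6→ 2·6^2 + 6 + 5 —bump→ 2·7^2 + 7 + 5 = 110 —(−1)→ 109
109 —HB7→ 2·7^2 + 7 + 4 —bump→ 2·8^2 + 8 + 4 = 140 —(−1)→ 139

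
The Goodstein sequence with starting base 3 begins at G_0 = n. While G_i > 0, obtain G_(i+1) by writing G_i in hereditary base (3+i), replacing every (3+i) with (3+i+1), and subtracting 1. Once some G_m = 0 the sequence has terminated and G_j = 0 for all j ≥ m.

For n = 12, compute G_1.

19

i=0: 12 = 3^2 + 3 (b=3); 3→4: 4^2 + 4 = 20; 20−1 = 19
i=1: 19 = 4^2 + 3 (b=4); 4→5: 5^2 + 3 = 28; 28−1 = 27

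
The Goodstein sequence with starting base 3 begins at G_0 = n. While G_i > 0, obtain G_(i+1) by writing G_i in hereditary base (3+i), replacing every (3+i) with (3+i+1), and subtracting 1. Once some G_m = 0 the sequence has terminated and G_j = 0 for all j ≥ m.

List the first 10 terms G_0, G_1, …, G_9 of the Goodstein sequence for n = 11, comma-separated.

[0] 11 ≡ 3^2 + 2 (base 3). Lift 4: 18. −1: 17.
[1] 17 ≡ 4^2 + 1 (base 4). Lift 5: 26. −1: 25.
[2] 25 ≡ 5^2 (base 5). Lift 6: 36. −1: 35.
[3] 35 ≡ 5·6 + 5 (base 6). Lift 7: 40. −1: 39.
[4] 39 ≡ 5·7 + 4 (base 7). Lift 8: 44. −1: 43.
[5] 43 ≡ 5·8 + 3 (base 8). Lift 9: 48. −1: 47.
[6] 47 ≡ 5·9 + 2 (base 9). Lift 10: 52. −1: 51.
[7] 51 ≡ 5·10 + 1 (base 10). Lift 11: 56. −1: 55.
[8] 55 ≡ 5·11 (base 11). Lift 12: 60. −1: 59.

11, 17, 25, 35, 39, 43, 47, 51, 55, 59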